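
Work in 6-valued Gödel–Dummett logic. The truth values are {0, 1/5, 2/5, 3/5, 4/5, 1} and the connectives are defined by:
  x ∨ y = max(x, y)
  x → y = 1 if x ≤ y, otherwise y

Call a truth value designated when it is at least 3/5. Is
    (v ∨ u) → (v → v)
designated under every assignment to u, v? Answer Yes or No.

At u = 3/5, v = 1/5, for instance:
v ∨ u = 1/5 ∨ 3/5 = 3/5
v → v = 1/5 → 1/5 = 1
(v ∨ u) → (v → v) = 3/5 → 1 = 1
and checking the remaining 35 assignments likewise gives ≥ 3/5 in every case.

Yes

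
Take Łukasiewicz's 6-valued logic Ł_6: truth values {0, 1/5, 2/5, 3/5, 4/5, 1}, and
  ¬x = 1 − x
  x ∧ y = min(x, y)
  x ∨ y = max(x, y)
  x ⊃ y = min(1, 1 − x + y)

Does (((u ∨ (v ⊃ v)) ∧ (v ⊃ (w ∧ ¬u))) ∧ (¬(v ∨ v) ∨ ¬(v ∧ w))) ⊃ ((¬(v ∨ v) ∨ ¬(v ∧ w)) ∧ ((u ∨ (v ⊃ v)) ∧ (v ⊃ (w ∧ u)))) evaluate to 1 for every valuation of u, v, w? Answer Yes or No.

Counterexample: take u = 0, v = 2/5, w = 1/5.
v ⊃ v = 2/5 ⊃ 2/5 = 1
u ∨ (v ⊃ v) = 0 ∨ 1 = 1
¬u = ¬0 = 1
w ∧ ¬u = 1/5 ∧ 1 = 1/5
v ⊃ (w ∧ ¬u) = 2/5 ⊃ 1/5 = 4/5
(u ∨ (v ⊃ v)) ∧ (v ⊃ (w ∧ ¬u)) = 1 ∧ 4/5 = 4/5
v ∨ v = 2/5 ∨ 2/5 = 2/5
¬(v ∨ v) = ¬2/5 = 3/5
v ∧ w = 2/5 ∧ 1/5 = 1/5
¬(v ∧ w) = ¬1/5 = 4/5
¬(v ∨ v) ∨ ¬(v ∧ w) = 3/5 ∨ 4/5 = 4/5
((u ∨ (v ⊃ v)) ∧ (v ⊃ (w ∧ ¬u))) ∧ (¬(v ∨ v) ∨ ¬(v ∧ w)) = 4/5 ∧ 4/5 = 4/5
v ∨ v = 2/5 ∨ 2/5 = 2/5
¬(v ∨ v) = ¬2/5 = 3/5
v ∧ w = 2/5 ∧ 1/5 = 1/5
¬(v ∧ w) = ¬1/5 = 4/5
¬(v ∨ v) ∨ ¬(v ∧ w) = 3/5 ∨ 4/5 = 4/5
v ⊃ v = 2/5 ⊃ 2/5 = 1
u ∨ (v ⊃ v) = 0 ∨ 1 = 1
w ∧ u = 1/5 ∧ 0 = 0
v ⊃ (w ∧ u) = 2/5 ⊃ 0 = 3/5
(u ∨ (v ⊃ v)) ∧ (v ⊃ (w ∧ u)) = 1 ∧ 3/5 = 3/5
(¬(v ∨ v) ∨ ¬(v ∧ w)) ∧ ((u ∨ (v ⊃ v)) ∧ (v ⊃ (w ∧ u))) = 4/5 ∧ 3/5 = 3/5
(((u ∨ (v ⊃ v)) ∧ (v ⊃ (w ∧ ¬u))) ∧ (¬(v ∨ v) ∨ ¬(v ∧ w))) ⊃ ((¬(v ∨ v) ∨ ¬(v ∧ w)) ∧ ((u ∨ (v ⊃ v)) ∧ (v ⊃ (w ∧ u)))) = 4/5 ⊃ 3/5 = 4/5
This gives 4/5 ≠ 1.

No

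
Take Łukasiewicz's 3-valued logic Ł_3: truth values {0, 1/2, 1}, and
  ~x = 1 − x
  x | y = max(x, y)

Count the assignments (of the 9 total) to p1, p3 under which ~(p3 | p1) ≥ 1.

1

p1 = 0, p3 = 0 ↦ 1  ≥
p1 = 0, p3 = 1/2 ↦ 1/2  <
p1 = 0, p3 = 1 ↦ 0  <
p1 = 1/2, p3 = 0 ↦ 1/2  <
p1 = 1/2, p3 = 1/2 ↦ 1/2  <
p1 = 1/2, p3 = 1 ↦ 0  <
p1 = 1, p3 = 0 ↦ 0  <
p1 = 1, p3 = 1/2 ↦ 0  <
p1 = 1, p3 = 1 ↦ 0  <
So 1 of the 9 assignments meets the threshold.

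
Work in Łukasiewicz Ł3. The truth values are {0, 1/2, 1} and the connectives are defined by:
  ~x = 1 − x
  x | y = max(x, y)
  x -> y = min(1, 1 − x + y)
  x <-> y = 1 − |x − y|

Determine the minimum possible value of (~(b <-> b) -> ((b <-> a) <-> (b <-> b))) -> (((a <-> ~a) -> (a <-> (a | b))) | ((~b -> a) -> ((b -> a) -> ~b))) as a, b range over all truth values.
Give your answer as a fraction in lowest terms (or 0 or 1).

Take a = 1/2, b = 1:
b <-> b = 1 <-> 1 = 1
~(b <-> b) = ~1 = 0
b <-> a = 1 <-> 1/2 = 1/2
b <-> b = 1 <-> 1 = 1
(b <-> a) <-> (b <-> b) = 1/2 <-> 1 = 1/2
~(b <-> b) -> ((b <-> a) <-> (b <-> b)) = 0 -> 1/2 = 1
~a = ~1/2 = 1/2
a <-> ~a = 1/2 <-> 1/2 = 1
a | b = 1/2 | 1 = 1
a <-> (a | b) = 1/2 <-> 1 = 1/2
(a <-> ~a) -> (a <-> (a | b)) = 1 -> 1/2 = 1/2
~b = ~1 = 0
~b -> a = 0 -> 1/2 = 1
b -> a = 1 -> 1/2 = 1/2
~b = ~1 = 0
(b -> a) -> ~b = 1/2 -> 0 = 1/2
(~b -> a) -> ((b -> a) -> ~b) = 1 -> 1/2 = 1/2
((a <-> ~a) -> (a <-> (a | b))) | ((~b -> a) -> ((b -> a) -> ~b)) = 1/2 | 1/2 = 1/2
(~(b <-> b) -> ((b <-> a) <-> (b <-> b))) -> (((a <-> ~a) -> (a <-> (a | b))) | ((~b -> a) -> ((b -> a) -> ~b))) = 1 -> 1/2 = 1/2
No assignment yields a value below 1/2, so this is the minimum.

1/2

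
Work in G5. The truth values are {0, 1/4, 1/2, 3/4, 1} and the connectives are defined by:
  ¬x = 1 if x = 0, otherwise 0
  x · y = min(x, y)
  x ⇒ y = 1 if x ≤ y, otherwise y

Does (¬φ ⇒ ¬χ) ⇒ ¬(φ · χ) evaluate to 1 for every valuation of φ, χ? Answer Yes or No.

No

Counterexample: take φ = 1/4, χ = 1/4.
¬φ = ¬1/4 = 0
¬χ = ¬1/4 = 0
¬φ ⇒ ¬χ = 0 ⇒ 0 = 1
φ · χ = 1/4 · 1/4 = 1/4
¬(φ · χ) = ¬1/4 = 0
(¬φ ⇒ ¬χ) ⇒ ¬(φ · χ) = 1 ⇒ 0 = 0
This gives 0 ≠ 1.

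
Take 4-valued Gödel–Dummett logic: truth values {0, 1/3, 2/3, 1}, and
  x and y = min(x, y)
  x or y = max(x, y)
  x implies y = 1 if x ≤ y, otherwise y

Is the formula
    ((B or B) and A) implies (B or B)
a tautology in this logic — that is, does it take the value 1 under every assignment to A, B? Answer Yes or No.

A = 0, B = 0 ↦ 1
A = 0, B = 1/3 ↦ 1
A = 0, B = 2/3 ↦ 1
A = 0, B = 1 ↦ 1
A = 1/3, B = 0 ↦ 1
A = 1/3, B = 1/3 ↦ 1
A = 1/3, B = 2/3 ↦ 1
A = 1/3, B = 1 ↦ 1
A = 2/3, B = 0 ↦ 1
A = 2/3, B = 1/3 ↦ 1
A = 2/3, B = 2/3 ↦ 1
A = 2/3, B = 1 ↦ 1
A = 1, B = 0 ↦ 1
A = 1, B = 1/3 ↦ 1
A = 1, B = 2/3 ↦ 1
A = 1, B = 1 ↦ 1
Every assignment gives a value ≥ 1.

Yes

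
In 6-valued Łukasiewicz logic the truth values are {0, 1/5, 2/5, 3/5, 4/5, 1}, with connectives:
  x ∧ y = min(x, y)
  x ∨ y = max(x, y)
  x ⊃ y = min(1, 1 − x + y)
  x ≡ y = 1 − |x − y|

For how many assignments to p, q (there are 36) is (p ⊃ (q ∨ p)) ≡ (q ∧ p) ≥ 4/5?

value 1: 1 assignment (counts)
value 4/5: 3 assignments (counts)
value 3/5: 5 assignments
value 2/5: 7 assignments
value 1/5: 9 assignments
value 0: 11 assignments
So 4 of the 36 assignments meet the threshold.

4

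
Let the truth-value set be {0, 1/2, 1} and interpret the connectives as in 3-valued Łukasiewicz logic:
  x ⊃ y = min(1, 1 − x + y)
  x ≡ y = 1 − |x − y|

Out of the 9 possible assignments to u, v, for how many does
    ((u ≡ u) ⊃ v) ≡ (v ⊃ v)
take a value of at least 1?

3

u = 0, v = 0 ↦ 0  <
u = 0, v = 1/2 ↦ 1/2  <
u = 0, v = 1 ↦ 1  ≥
u = 1/2, v = 0 ↦ 0  <
u = 1/2, v = 1/2 ↦ 1/2  <
u = 1/2, v = 1 ↦ 1  ≥
u = 1, v = 0 ↦ 0  <
u = 1, v = 1/2 ↦ 1/2  <
u = 1, v = 1 ↦ 1  ≥
So 3 of the 9 assignments meet the threshold.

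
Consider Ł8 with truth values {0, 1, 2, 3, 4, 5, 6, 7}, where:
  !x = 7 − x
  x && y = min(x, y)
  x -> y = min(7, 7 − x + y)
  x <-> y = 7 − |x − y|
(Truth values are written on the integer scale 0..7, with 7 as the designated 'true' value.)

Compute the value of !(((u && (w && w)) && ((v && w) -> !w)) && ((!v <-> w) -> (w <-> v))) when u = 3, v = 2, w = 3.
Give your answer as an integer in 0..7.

4

w && w = 3 && 3 = 3
u && (w && w) = 3 && 3 = 3
v && w = 2 && 3 = 2
!w = !3 = 4
(v && w) -> !w = 2 -> 4 = 7
(u && (w && w)) && ((v && w) -> !w) = 3 && 7 = 3
!v = !2 = 5
!v <-> w = 5 <-> 3 = 5
w <-> v = 3 <-> 2 = 6
(!v <-> w) -> (w <-> v) = 5 -> 6 = 7
((u && (w && w)) && ((v && w) -> !w)) && ((!v <-> w) -> (w <-> v)) = 3 && 7 = 3
!(((u && (w && w)) && ((v && w) -> !w)) && ((!v <-> w) -> (w <-> v))) = !3 = 4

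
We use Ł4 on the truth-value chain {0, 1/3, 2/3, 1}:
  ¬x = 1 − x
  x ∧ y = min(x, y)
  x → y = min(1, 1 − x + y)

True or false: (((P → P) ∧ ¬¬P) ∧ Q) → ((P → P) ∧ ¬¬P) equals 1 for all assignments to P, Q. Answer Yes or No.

Yes

P = 0, Q = 0 ↦ 1
P = 0, Q = 1/3 ↦ 1
P = 0, Q = 2/3 ↦ 1
P = 0, Q = 1 ↦ 1
P = 1/3, Q = 0 ↦ 1
P = 1/3, Q = 1/3 ↦ 1
P = 1/3, Q = 2/3 ↦ 1
P = 1/3, Q = 1 ↦ 1
P = 2/3, Q = 0 ↦ 1
P = 2/3, Q = 1/3 ↦ 1
P = 2/3, Q = 2/3 ↦ 1
P = 2/3, Q = 1 ↦ 1
P = 1, Q = 0 ↦ 1
P = 1, Q = 1/3 ↦ 1
P = 1, Q = 2/3 ↦ 1
P = 1, Q = 1 ↦ 1
Every assignment gives a value ≥ 1.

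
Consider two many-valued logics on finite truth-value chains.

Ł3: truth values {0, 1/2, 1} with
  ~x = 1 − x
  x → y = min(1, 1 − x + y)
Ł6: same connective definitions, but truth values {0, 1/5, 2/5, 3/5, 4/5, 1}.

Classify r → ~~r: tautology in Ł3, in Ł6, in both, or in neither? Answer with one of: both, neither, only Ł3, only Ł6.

In Ł3: every assignment gives 1 — tautology.
In Ł6: every assignment gives 1 — tautology.

both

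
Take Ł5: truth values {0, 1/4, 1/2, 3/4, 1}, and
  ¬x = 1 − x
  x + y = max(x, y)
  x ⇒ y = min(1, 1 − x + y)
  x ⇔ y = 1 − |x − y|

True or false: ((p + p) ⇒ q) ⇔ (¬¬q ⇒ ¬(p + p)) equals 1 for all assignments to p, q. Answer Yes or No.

No

Counterexample: take p = 1/4, q = 0.
p + p = 1/4 + 1/4 = 1/4
(p + p) ⇒ q = 1/4 ⇒ 0 = 3/4
¬q = ¬0 = 1
¬¬q = ¬1 = 0
p + p = 1/4 + 1/4 = 1/4
¬(p + p) = ¬1/4 = 3/4
¬¬q ⇒ ¬(p + p) = 0 ⇒ 3/4 = 1
((p + p) ⇒ q) ⇔ (¬¬q ⇒ ¬(p + p)) = 3/4 ⇔ 1 = 3/4
This gives 3/4 ≠ 1.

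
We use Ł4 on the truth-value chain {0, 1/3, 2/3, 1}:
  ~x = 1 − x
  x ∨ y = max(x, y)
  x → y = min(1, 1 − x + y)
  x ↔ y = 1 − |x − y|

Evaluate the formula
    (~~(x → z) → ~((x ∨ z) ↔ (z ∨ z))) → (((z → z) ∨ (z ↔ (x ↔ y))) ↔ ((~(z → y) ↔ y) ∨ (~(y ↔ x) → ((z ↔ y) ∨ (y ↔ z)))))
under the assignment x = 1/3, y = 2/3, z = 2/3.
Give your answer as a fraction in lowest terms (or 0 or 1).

1

x → z = 1/3 → 2/3 = 1
~(x → z) = ~1 = 0
~~(x → z) = ~0 = 1
x ∨ z = 1/3 ∨ 2/3 = 2/3
z ∨ z = 2/3 ∨ 2/3 = 2/3
(x ∨ z) ↔ (z ∨ z) = 2/3 ↔ 2/3 = 1
~((x ∨ z) ↔ (z ∨ z)) = ~1 = 0
~~(x → z) → ~((x ∨ z) ↔ (z ∨ z)) = 1 → 0 = 0
z → z = 2/3 → 2/3 = 1
x ↔ y = 1/3 ↔ 2/3 = 2/3
z ↔ (x ↔ y) = 2/3 ↔ 2/3 = 1
(z → z) ∨ (z ↔ (x ↔ y)) = 1 ∨ 1 = 1
z → y = 2/3 → 2/3 = 1
~(z → y) = ~1 = 0
~(z → y) ↔ y = 0 ↔ 2/3 = 1/3
y ↔ x = 2/3 ↔ 1/3 = 2/3
~(y ↔ x) = ~2/3 = 1/3
z ↔ y = 2/3 ↔ 2/3 = 1
y ↔ z = 2/3 ↔ 2/3 = 1
(z ↔ y) ∨ (y ↔ z) = 1 ∨ 1 = 1
~(y ↔ x) → ((z ↔ y) ∨ (y ↔ z)) = 1/3 → 1 = 1
(~(z → y) ↔ y) ∨ (~(y ↔ x) → ((z ↔ y) ∨ (y ↔ z))) = 1/3 ∨ 1 = 1
((z → z) ∨ (z ↔ (x ↔ y))) ↔ ((~(z → y) ↔ y) ∨ (~(y ↔ x) → ((z ↔ y) ∨ (y ↔ z)))) = 1 ↔ 1 = 1
(~~(x → z) → ~((x ∨ z) ↔ (z ∨ z))) → (((z → z) ∨ (z ↔ (x ↔ y))) ↔ ((~(z → y) ↔ y) ∨ (~(y ↔ x) → ((z ↔ y) ∨ (y ↔ z))))) = 0 → 1 = 1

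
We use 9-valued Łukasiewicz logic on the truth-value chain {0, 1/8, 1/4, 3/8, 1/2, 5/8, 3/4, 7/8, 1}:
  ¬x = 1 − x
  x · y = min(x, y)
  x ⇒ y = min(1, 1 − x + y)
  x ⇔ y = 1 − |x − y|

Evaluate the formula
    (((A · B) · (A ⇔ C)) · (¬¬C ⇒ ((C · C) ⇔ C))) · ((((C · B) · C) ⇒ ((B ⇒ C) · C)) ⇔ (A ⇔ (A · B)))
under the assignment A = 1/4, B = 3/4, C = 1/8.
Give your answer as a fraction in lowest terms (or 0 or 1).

A · B = 1/4 · 3/4 = 1/4
A ⇔ C = 1/4 ⇔ 1/8 = 7/8
(A · B) · (A ⇔ C) = 1/4 · 7/8 = 1/4
¬C = ¬1/8 = 7/8
¬¬C = ¬7/8 = 1/8
C · C = 1/8 · 1/8 = 1/8
(C · C) ⇔ C = 1/8 ⇔ 1/8 = 1
¬¬C ⇒ ((C · C) ⇔ C) = 1/8 ⇒ 1 = 1
((A · B) · (A ⇔ C)) · (¬¬C ⇒ ((C · C) ⇔ C)) = 1/4 · 1 = 1/4
C · B = 1/8 · 3/4 = 1/8
(C · B) · C = 1/8 · 1/8 = 1/8
B ⇒ C = 3/4 ⇒ 1/8 = 3/8
(B ⇒ C) · C = 3/8 · 1/8 = 1/8
((C · B) · C) ⇒ ((B ⇒ C) · C) = 1/8 ⇒ 1/8 = 1
A · B = 1/4 · 3/4 = 1/4
A ⇔ (A · B) = 1/4 ⇔ 1/4 = 1
(((C · B) · C) ⇒ ((B ⇒ C) · C)) ⇔ (A ⇔ (A · B)) = 1 ⇔ 1 = 1
(((A · B) · (A ⇔ C)) · (¬¬C ⇒ ((C · C) ⇔ C))) · ((((C · B) · C) ⇒ ((B ⇒ C) · C)) ⇔ (A ⇔ (A · B))) = 1/4 · 1 = 1/4

1/4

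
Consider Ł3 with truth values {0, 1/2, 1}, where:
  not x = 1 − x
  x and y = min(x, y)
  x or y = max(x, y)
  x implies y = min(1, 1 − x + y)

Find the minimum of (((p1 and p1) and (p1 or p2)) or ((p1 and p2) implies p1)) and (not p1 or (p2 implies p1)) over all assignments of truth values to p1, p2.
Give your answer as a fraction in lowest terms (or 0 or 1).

Take p1 = 1/2, p2 = 1:
p1 and p1 = 1/2 and 1/2 = 1/2
p1 or p2 = 1/2 or 1 = 1
(p1 and p1) and (p1 or p2) = 1/2 and 1 = 1/2
p1 and p2 = 1/2 and 1 = 1/2
(p1 and p2) implies p1 = 1/2 implies 1/2 = 1
((p1 and p1) and (p1 or p2)) or ((p1 and p2) implies p1) = 1/2 or 1 = 1
not p1 = not 1/2 = 1/2
p2 implies p1 = 1 implies 1/2 = 1/2
not p1 or (p2 implies p1) = 1/2 or 1/2 = 1/2
(((p1 and p1) and (p1 or p2)) or ((p1 and p2) implies p1)) and (not p1 or (p2 implies p1)) = 1 and 1/2 = 1/2
No assignment yields a value below 1/2, so this is the minimum.

1/2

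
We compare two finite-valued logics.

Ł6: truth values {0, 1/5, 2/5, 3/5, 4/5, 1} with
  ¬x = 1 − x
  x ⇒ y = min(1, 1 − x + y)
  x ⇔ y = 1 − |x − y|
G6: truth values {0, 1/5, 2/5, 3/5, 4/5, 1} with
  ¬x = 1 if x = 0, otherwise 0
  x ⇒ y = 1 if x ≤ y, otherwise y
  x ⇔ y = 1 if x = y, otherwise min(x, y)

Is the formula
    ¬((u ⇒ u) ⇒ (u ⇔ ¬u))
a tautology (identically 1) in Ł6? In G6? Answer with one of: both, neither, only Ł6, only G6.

only G6

In Ł6: at u = 1/5 the value is 3/5 — not a tautology.
In G6: every assignment gives 1 — tautology.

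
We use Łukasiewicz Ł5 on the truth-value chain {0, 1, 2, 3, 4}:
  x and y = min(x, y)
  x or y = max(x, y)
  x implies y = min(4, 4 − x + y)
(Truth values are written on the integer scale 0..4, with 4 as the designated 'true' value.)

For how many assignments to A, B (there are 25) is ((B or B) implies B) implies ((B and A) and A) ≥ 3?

value 4: 1 assignment (counts)
value 3: 3 assignments (counts)
value 2: 5 assignments
value 1: 7 assignments
value 0: 9 assignments
So 4 of the 25 assignments meet the threshold.

4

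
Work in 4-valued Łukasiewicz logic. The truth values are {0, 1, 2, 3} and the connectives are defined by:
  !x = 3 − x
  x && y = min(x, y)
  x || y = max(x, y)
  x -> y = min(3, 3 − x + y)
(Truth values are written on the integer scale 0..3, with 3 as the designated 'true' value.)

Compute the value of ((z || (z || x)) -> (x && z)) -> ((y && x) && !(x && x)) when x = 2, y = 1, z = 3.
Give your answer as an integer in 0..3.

2

z || x = 3 || 2 = 3
z || (z || x) = 3 || 3 = 3
x && z = 2 && 3 = 2
(z || (z || x)) -> (x && z) = 3 -> 2 = 2
y && x = 1 && 2 = 1
x && x = 2 && 2 = 2
!(x && x) = !2 = 1
(y && x) && !(x && x) = 1 && 1 = 1
((z || (z || x)) -> (x && z)) -> ((y && x) && !(x && x)) = 2 -> 1 = 2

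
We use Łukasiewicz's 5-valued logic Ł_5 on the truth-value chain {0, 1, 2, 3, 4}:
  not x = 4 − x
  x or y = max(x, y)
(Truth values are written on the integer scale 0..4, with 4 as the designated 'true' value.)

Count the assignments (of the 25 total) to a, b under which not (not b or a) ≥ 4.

1

value 4: 1 assignment (counts)
value 3: 3 assignments
value 2: 5 assignments
value 1: 7 assignments
value 0: 9 assignments
So 1 of the 25 assignments meets the threshold.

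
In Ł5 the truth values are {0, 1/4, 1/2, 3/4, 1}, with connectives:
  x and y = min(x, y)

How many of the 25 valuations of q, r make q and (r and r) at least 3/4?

4

value 1: 1 assignment (counts)
value 3/4: 3 assignments (counts)
value 1/2: 5 assignments
value 1/4: 7 assignments
value 0: 9 assignments
So 4 of the 25 assignments meet the threshold.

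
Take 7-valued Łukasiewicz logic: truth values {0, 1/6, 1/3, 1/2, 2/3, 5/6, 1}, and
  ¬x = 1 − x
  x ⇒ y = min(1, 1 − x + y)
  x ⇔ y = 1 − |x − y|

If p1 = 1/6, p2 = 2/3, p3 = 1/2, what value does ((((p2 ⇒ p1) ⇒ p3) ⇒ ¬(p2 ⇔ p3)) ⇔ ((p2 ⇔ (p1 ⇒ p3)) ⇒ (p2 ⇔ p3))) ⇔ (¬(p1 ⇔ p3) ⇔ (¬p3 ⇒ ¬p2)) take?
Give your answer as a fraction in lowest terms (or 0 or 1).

p2 ⇒ p1 = 2/3 ⇒ 1/6 = 1/2
(p2 ⇒ p1) ⇒ p3 = 1/2 ⇒ 1/2 = 1
p2 ⇔ p3 = 2/3 ⇔ 1/2 = 5/6
¬(p2 ⇔ p3) = ¬5/6 = 1/6
((p2 ⇒ p1) ⇒ p3) ⇒ ¬(p2 ⇔ p3) = 1 ⇒ 1/6 = 1/6
p1 ⇒ p3 = 1/6 ⇒ 1/2 = 1
p2 ⇔ (p1 ⇒ p3) = 2/3 ⇔ 1 = 2/3
p2 ⇔ p3 = 2/3 ⇔ 1/2 = 5/6
(p2 ⇔ (p1 ⇒ p3)) ⇒ (p2 ⇔ p3) = 2/3 ⇒ 5/6 = 1
(((p2 ⇒ p1) ⇒ p3) ⇒ ¬(p2 ⇔ p3)) ⇔ ((p2 ⇔ (p1 ⇒ p3)) ⇒ (p2 ⇔ p3)) = 1/6 ⇔ 1 = 1/6
p1 ⇔ p3 = 1/6 ⇔ 1/2 = 2/3
¬(p1 ⇔ p3) = ¬2/3 = 1/3
¬p3 = ¬1/2 = 1/2
¬p2 = ¬2/3 = 1/3
¬p3 ⇒ ¬p2 = 1/2 ⇒ 1/3 = 5/6
¬(p1 ⇔ p3) ⇔ (¬p3 ⇒ ¬p2) = 1/3 ⇔ 5/6 = 1/2
((((p2 ⇒ p1) ⇒ p3) ⇒ ¬(p2 ⇔ p3)) ⇔ ((p2 ⇔ (p1 ⇒ p3)) ⇒ (p2 ⇔ p3))) ⇔ (¬(p1 ⇔ p3) ⇔ (¬p3 ⇒ ¬p2)) = 1/6 ⇔ 1/2 = 2/3

2/3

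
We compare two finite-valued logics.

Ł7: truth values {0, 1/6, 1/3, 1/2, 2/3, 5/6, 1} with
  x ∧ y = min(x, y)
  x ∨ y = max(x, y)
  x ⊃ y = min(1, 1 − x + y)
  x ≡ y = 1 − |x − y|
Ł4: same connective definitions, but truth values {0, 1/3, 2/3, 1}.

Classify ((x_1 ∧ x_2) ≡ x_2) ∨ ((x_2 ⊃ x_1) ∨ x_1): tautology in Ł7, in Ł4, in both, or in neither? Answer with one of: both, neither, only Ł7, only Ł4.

In Ł7: at x_1 = 0, x_2 = 1/6 the value is 5/6 — not a tautology.
In Ł4: at x_1 = 0, x_2 = 1/3 the value is 2/3 — not a tautology.

neither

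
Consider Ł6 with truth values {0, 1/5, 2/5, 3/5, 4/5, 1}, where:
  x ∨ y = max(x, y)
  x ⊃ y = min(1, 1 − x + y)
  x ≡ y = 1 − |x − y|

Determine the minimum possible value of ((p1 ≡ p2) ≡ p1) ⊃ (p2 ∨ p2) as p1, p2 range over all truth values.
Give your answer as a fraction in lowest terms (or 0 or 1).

Take p1 = 2/5, p2 = 0:
p1 ≡ p2 = 2/5 ≡ 0 = 3/5
(p1 ≡ p2) ≡ p1 = 3/5 ≡ 2/5 = 4/5
p2 ∨ p2 = 0 ∨ 0 = 0
((p1 ≡ p2) ≡ p1) ⊃ (p2 ∨ p2) = 4/5 ⊃ 0 = 1/5
No assignment yields a value below 1/5, so this is the minimum.

1/5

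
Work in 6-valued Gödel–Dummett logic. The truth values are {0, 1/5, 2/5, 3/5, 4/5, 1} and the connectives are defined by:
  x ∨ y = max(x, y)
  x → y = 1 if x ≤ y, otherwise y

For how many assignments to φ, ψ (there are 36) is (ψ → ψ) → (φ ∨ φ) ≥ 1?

6

value 1: 6 assignments (counts)
value 4/5: 6 assignments
value 3/5: 6 assignments
value 2/5: 6 assignments
value 1/5: 6 assignments
value 0: 6 assignments
So 6 of the 36 assignments meet the threshold.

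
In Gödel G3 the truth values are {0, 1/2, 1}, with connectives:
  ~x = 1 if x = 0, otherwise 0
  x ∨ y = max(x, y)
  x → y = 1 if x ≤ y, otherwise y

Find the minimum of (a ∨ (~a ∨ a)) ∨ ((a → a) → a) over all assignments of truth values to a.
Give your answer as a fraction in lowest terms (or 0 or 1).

Take a = 1/2:
~a = ~1/2 = 0
~a ∨ a = 0 ∨ 1/2 = 1/2
a ∨ (~a ∨ a) = 1/2 ∨ 1/2 = 1/2
a → a = 1/2 → 1/2 = 1
(a → a) → a = 1 → 1/2 = 1/2
(a ∨ (~a ∨ a)) ∨ ((a → a) → a) = 1/2 ∨ 1/2 = 1/2
No assignment yields a value below 1/2, so this is the minimum.

1/2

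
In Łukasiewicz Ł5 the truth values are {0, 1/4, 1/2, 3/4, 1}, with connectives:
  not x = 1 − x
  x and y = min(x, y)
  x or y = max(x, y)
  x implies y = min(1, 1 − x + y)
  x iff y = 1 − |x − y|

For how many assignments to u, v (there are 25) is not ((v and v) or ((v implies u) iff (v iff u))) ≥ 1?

1

value 1: 1 assignment (counts)
value 3/4: 2 assignments
value 1/2: 3 assignments
value 1/4: 4 assignments
value 0: 15 assignments
So 1 of the 25 assignments meets the threshold.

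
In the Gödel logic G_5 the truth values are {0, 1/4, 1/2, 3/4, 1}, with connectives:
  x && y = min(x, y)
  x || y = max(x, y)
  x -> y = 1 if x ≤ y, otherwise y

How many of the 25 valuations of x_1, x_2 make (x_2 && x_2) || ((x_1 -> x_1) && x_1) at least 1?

value 1: 9 assignments (counts)
value 3/4: 7 assignments
value 1/2: 5 assignments
value 1/4: 3 assignments
value 0: 1 assignment
So 9 of the 25 assignments meet the threshold.

9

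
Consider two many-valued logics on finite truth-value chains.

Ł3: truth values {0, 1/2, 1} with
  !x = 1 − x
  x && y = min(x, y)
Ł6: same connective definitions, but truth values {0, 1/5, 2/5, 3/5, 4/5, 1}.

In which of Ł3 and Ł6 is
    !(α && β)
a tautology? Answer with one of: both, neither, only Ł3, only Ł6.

neither

In Ł3: at α = 1/2, β = 1/2 the value is 1/2 — not a tautology.
In Ł6: at α = 1/5, β = 1/5 the value is 4/5 — not a tautology.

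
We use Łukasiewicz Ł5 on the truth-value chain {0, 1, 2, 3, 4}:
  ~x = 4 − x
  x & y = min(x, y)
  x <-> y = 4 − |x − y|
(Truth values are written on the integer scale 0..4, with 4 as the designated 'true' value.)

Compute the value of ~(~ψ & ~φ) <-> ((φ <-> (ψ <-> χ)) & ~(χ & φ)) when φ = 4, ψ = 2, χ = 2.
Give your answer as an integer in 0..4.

~ψ = ~2 = 2
~φ = ~4 = 0
~ψ & ~φ = 2 & 0 = 0
~(~ψ & ~φ) = ~0 = 4
ψ <-> χ = 2 <-> 2 = 4
φ <-> (ψ <-> χ) = 4 <-> 4 = 4
χ & φ = 2 & 4 = 2
~(χ & φ) = ~2 = 2
(φ <-> (ψ <-> χ)) & ~(χ & φ) = 4 & 2 = 2
~(~ψ & ~φ) <-> ((φ <-> (ψ <-> χ)) & ~(χ & φ)) = 4 <-> 2 = 2

2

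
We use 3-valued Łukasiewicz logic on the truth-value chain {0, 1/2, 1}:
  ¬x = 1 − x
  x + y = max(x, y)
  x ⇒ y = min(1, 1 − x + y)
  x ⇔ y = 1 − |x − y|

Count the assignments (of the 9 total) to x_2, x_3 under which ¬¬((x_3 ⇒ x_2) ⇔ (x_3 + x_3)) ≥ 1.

x_2 = 0, x_3 = 0 ↦ 0  <
x_2 = 0, x_3 = 1/2 ↦ 1  ≥
x_2 = 0, x_3 = 1 ↦ 0  <
x_2 = 1/2, x_3 = 0 ↦ 0  <
x_2 = 1/2, x_3 = 1/2 ↦ 1/2  <
x_2 = 1/2, x_3 = 1 ↦ 1/2  <
x_2 = 1, x_3 = 0 ↦ 0  <
x_2 = 1, x_3 = 1/2 ↦ 1/2  <
x_2 = 1, x_3 = 1 ↦ 1  ≥
So 2 of the 9 assignments meet the threshold.

2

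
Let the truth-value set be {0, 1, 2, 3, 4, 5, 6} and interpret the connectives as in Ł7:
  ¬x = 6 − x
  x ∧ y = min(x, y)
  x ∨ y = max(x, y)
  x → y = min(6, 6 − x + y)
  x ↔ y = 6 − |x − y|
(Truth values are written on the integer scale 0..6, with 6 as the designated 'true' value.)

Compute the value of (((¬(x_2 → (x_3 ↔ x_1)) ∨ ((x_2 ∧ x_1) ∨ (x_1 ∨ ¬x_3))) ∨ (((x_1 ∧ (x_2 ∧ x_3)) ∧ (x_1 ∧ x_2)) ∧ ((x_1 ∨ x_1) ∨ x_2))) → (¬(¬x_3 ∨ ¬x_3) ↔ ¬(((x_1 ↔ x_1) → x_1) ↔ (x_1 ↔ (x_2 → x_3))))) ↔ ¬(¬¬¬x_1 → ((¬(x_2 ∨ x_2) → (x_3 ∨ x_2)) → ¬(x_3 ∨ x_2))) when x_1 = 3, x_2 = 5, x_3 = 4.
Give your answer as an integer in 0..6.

x_3 ↔ x_1 = 4 ↔ 3 = 5
x_2 → (x_3 ↔ x_1) = 5 → 5 = 6
¬(x_2 → (x_3 ↔ x_1)) = ¬6 = 0
x_2 ∧ x_1 = 5 ∧ 3 = 3
¬x_3 = ¬4 = 2
x_1 ∨ ¬x_3 = 3 ∨ 2 = 3
(x_2 ∧ x_1) ∨ (x_1 ∨ ¬x_3) = 3 ∨ 3 = 3
¬(x_2 → (x_3 ↔ x_1)) ∨ ((x_2 ∧ x_1) ∨ (x_1 ∨ ¬x_3)) = 0 ∨ 3 = 3
x_2 ∧ x_3 = 5 ∧ 4 = 4
x_1 ∧ (x_2 ∧ x_3) = 3 ∧ 4 = 3
x_1 ∧ x_2 = 3 ∧ 5 = 3
(x_1 ∧ (x_2 ∧ x_3)) ∧ (x_1 ∧ x_2) = 3 ∧ 3 = 3
x_1 ∨ x_1 = 3 ∨ 3 = 3
(x_1 ∨ x_1) ∨ x_2 = 3 ∨ 5 = 5
((x_1 ∧ (x_2 ∧ x_3)) ∧ (x_1 ∧ x_2)) ∧ ((x_1 ∨ x_1) ∨ x_2) = 3 ∧ 5 = 3
(¬(x_2 → (x_3 ↔ x_1)) ∨ ((x_2 ∧ x_1) ∨ (x_1 ∨ ¬x_3))) ∨ (((x_1 ∧ (x_2 ∧ x_3)) ∧ (x_1 ∧ x_2)) ∧ ((x_1 ∨ x_1) ∨ x_2)) = 3 ∨ 3 = 3
¬x_3 = ¬4 = 2
¬x_3 = ¬4 = 2
¬x_3 ∨ ¬x_3 = 2 ∨ 2 = 2
¬(¬x_3 ∨ ¬x_3) = ¬2 = 4
x_1 ↔ x_1 = 3 ↔ 3 = 6
(x_1 ↔ x_1) → x_1 = 6 → 3 = 3
x_2 → x_3 = 5 → 4 = 5
x_1 ↔ (x_2 → x_3) = 3 ↔ 5 = 4
((x_1 ↔ x_1) → x_1) ↔ (x_1 ↔ (x_2 → x_3)) = 3 ↔ 4 = 5
¬(((x_1 ↔ x_1) → x_1) ↔ (x_1 ↔ (x_2 → x_3))) = ¬5 = 1
¬(¬x_3 ∨ ¬x_3) ↔ ¬(((x_1 ↔ x_1) → x_1) ↔ (x_1 ↔ (x_2 → x_3))) = 4 ↔ 1 = 3
((¬(x_2 → (x_3 ↔ x_1)) ∨ ((x_2 ∧ x_1) ∨ (x_1 ∨ ¬x_3))) ∨ (((x_1 ∧ (x_2 ∧ x_3)) ∧ (x_1 ∧ x_2)) ∧ ((x_1 ∨ x_1) ∨ x_2))) → (¬(¬x_3 ∨ ¬x_3) ↔ ¬(((x_1 ↔ x_1) → x_1) ↔ (x_1 ↔ (x_2 → x_3)))) = 3 → 3 = 6
¬x_1 = ¬3 = 3
¬¬x_1 = ¬3 = 3
¬¬¬x_1 = ¬3 = 3
x_2 ∨ x_2 = 5 ∨ 5 = 5
¬(x_2 ∨ x_2) = ¬5 = 1
x_3 ∨ x_2 = 4 ∨ 5 = 5
¬(x_2 ∨ x_2) → (x_3 ∨ x_2) = 1 → 5 = 6
x_3 ∨ x_2 = 4 ∨ 5 = 5
¬(x_3 ∨ x_2) = ¬5 = 1
(¬(x_2 ∨ x_2) → (x_3 ∨ x_2)) → ¬(x_3 ∨ x_2) = 6 → 1 = 1
¬¬¬x_1 → ((¬(x_2 ∨ x_2) → (x_3 ∨ x_2)) → ¬(x_3 ∨ x_2)) = 3 → 1 = 4
¬(¬¬¬x_1 → ((¬(x_2 ∨ x_2) → (x_3 ∨ x_2)) → ¬(x_3 ∨ x_2))) = ¬4 = 2
(((¬(x_2 → (x_3 ↔ x_1)) ∨ ((x_2 ∧ x_1) ∨ (x_1 ∨ ¬x_3))) ∨ (((x_1 ∧ (x_2 ∧ x_3)) ∧ (x_1 ∧ x_2)) ∧ ((x_1 ∨ x_1) ∨ x_2))) → (¬(¬x_3 ∨ ¬x_3) ↔ ¬(((x_1 ↔ x_1) → x_1) ↔ (x_1 ↔ (x_2 → x_3))))) ↔ ¬(¬¬¬x_1 → ((¬(x_2 ∨ x_2) → (x_3 ∨ x_2)) → ¬(x_3 ∨ x_2))) = 6 ↔ 2 = 2

2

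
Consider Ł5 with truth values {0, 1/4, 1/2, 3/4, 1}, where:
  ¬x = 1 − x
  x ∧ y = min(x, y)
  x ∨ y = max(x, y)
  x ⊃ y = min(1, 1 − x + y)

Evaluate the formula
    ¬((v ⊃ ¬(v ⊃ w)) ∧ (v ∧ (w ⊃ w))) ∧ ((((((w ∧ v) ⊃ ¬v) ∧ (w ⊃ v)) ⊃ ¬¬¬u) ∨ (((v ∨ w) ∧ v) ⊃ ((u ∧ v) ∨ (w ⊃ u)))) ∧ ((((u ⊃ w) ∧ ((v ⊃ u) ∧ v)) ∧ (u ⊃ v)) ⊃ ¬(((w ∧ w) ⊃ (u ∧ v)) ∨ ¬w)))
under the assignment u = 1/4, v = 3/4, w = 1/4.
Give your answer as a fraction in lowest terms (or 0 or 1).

1/4

v ⊃ w = 3/4 ⊃ 1/4 = 1/2
¬(v ⊃ w) = ¬1/2 = 1/2
v ⊃ ¬(v ⊃ w) = 3/4 ⊃ 1/2 = 3/4
w ⊃ w = 1/4 ⊃ 1/4 = 1
v ∧ (w ⊃ w) = 3/4 ∧ 1 = 3/4
(v ⊃ ¬(v ⊃ w)) ∧ (v ∧ (w ⊃ w)) = 3/4 ∧ 3/4 = 3/4
¬((v ⊃ ¬(v ⊃ w)) ∧ (v ∧ (w ⊃ w))) = ¬3/4 = 1/4
w ∧ v = 1/4 ∧ 3/4 = 1/4
¬v = ¬3/4 = 1/4
(w ∧ v) ⊃ ¬v = 1/4 ⊃ 1/4 = 1
w ⊃ v = 1/4 ⊃ 3/4 = 1
((w ∧ v) ⊃ ¬v) ∧ (w ⊃ v) = 1 ∧ 1 = 1
¬u = ¬1/4 = 3/4
¬¬u = ¬3/4 = 1/4
¬¬¬u = ¬1/4 = 3/4
(((w ∧ v) ⊃ ¬v) ∧ (w ⊃ v)) ⊃ ¬¬¬u = 1 ⊃ 3/4 = 3/4
v ∨ w = 3/4 ∨ 1/4 = 3/4
(v ∨ w) ∧ v = 3/4 ∧ 3/4 = 3/4
u ∧ v = 1/4 ∧ 3/4 = 1/4
w ⊃ u = 1/4 ⊃ 1/4 = 1
(u ∧ v) ∨ (w ⊃ u) = 1/4 ∨ 1 = 1
((v ∨ w) ∧ v) ⊃ ((u ∧ v) ∨ (w ⊃ u)) = 3/4 ⊃ 1 = 1
((((w ∧ v) ⊃ ¬v) ∧ (w ⊃ v)) ⊃ ¬¬¬u) ∨ (((v ∨ w) ∧ v) ⊃ ((u ∧ v) ∨ (w ⊃ u))) = 3/4 ∨ 1 = 1
u ⊃ w = 1/4 ⊃ 1/4 = 1
v ⊃ u = 3/4 ⊃ 1/4 = 1/2
(v ⊃ u) ∧ v = 1/2 ∧ 3/4 = 1/2
(u ⊃ w) ∧ ((v ⊃ u) ∧ v) = 1 ∧ 1/2 = 1/2
u ⊃ v = 1/4 ⊃ 3/4 = 1
((u ⊃ w) ∧ ((v ⊃ u) ∧ v)) ∧ (u ⊃ v) = 1/2 ∧ 1 = 1/2
w ∧ w = 1/4 ∧ 1/4 = 1/4
u ∧ v = 1/4 ∧ 3/4 = 1/4
(w ∧ w) ⊃ (u ∧ v) = 1/4 ⊃ 1/4 = 1
¬w = ¬1/4 = 3/4
((w ∧ w) ⊃ (u ∧ v)) ∨ ¬w = 1 ∨ 3/4 = 1
¬(((w ∧ w) ⊃ (u ∧ v)) ∨ ¬w) = ¬1 = 0
(((u ⊃ w) ∧ ((v ⊃ u) ∧ v)) ∧ (u ⊃ v)) ⊃ ¬(((w ∧ w) ⊃ (u ∧ v)) ∨ ¬w) = 1/2 ⊃ 0 = 1/2
(((((w ∧ v) ⊃ ¬v) ∧ (w ⊃ v)) ⊃ ¬¬¬u) ∨ (((v ∨ w) ∧ v) ⊃ ((u ∧ v) ∨ (w ⊃ u)))) ∧ ((((u ⊃ w) ∧ ((v ⊃ u) ∧ v)) ∧ (u ⊃ v)) ⊃ ¬(((w ∧ w) ⊃ (u ∧ v)) ∨ ¬w)) = 1 ∧ 1/2 = 1/2
¬((v ⊃ ¬(v ⊃ w)) ∧ (v ∧ (w ⊃ w))) ∧ ((((((w ∧ v) ⊃ ¬v) ∧ (w ⊃ v)) ⊃ ¬¬¬u) ∨ (((v ∨ w) ∧ v) ⊃ ((u ∧ v) ∨ (w ⊃ u)))) ∧ ((((u ⊃ w) ∧ ((v ⊃ u) ∧ v)) ∧ (u ⊃ v)) ⊃ ¬(((w ∧ w) ⊃ (u ∧ v)) ∨ ¬w))) = 1/4 ∧ 1/2 = 1/4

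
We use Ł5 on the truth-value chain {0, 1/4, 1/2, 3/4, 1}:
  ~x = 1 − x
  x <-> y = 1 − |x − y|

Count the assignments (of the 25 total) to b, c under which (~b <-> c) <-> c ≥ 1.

7

value 1: 7 assignments (counts)
value 3/4: 7 assignments
value 1/2: 6 assignments
value 1/4: 3 assignments
value 0: 2 assignments
So 7 of the 25 assignments meet the threshold.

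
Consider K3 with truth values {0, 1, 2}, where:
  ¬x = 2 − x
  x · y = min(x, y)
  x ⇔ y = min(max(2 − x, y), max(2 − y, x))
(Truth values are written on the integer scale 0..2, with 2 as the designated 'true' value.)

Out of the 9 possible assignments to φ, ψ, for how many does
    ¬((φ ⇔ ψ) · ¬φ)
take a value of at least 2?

4

φ = 0, ψ = 0 ↦ 0  <
φ = 0, ψ = 1 ↦ 1  <
φ = 0, ψ = 2 ↦ 2  ≥
φ = 1, ψ = 0 ↦ 1  <
φ = 1, ψ = 1 ↦ 1  <
φ = 1, ψ = 2 ↦ 1  <
φ = 2, ψ = 0 ↦ 2  ≥
φ = 2, ψ = 1 ↦ 2  ≥
φ = 2, ψ = 2 ↦ 2  ≥
So 4 of the 9 assignments meet the threshold.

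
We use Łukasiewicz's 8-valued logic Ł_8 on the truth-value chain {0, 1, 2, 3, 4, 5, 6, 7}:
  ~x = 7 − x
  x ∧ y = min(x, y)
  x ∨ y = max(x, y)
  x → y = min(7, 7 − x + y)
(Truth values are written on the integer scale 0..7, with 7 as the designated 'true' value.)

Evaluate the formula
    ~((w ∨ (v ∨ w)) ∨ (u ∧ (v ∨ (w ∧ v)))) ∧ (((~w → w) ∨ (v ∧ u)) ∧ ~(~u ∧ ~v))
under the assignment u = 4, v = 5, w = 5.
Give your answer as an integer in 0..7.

v ∨ w = 5 ∨ 5 = 5
w ∨ (v ∨ w) = 5 ∨ 5 = 5
w ∧ v = 5 ∧ 5 = 5
v ∨ (w ∧ v) = 5 ∨ 5 = 5
u ∧ (v ∨ (w ∧ v)) = 4 ∧ 5 = 4
(w ∨ (v ∨ w)) ∨ (u ∧ (v ∨ (w ∧ v))) = 5 ∨ 4 = 5
~((w ∨ (v ∨ w)) ∨ (u ∧ (v ∨ (w ∧ v)))) = ~5 = 2
~w = ~5 = 2
~w → w = 2 → 5 = 7
v ∧ u = 5 ∧ 4 = 4
(~w → w) ∨ (v ∧ u) = 7 ∨ 4 = 7
~u = ~4 = 3
~v = ~5 = 2
~u ∧ ~v = 3 ∧ 2 = 2
~(~u ∧ ~v) = ~2 = 5
((~w → w) ∨ (v ∧ u)) ∧ ~(~u ∧ ~v) = 7 ∧ 5 = 5
~((w ∨ (v ∨ w)) ∨ (u ∧ (v ∨ (w ∧ v)))) ∧ (((~w → w) ∨ (v ∧ u)) ∧ ~(~u ∧ ~v)) = 2 ∧ 5 = 2

2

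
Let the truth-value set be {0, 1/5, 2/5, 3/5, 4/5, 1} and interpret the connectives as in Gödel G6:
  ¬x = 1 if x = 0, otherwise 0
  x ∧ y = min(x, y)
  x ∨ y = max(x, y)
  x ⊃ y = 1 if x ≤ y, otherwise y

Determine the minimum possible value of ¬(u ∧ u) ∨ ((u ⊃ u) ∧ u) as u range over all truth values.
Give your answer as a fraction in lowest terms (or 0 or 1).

Take u = 1/5:
u ∧ u = 1/5 ∧ 1/5 = 1/5
¬(u ∧ u) = ¬1/5 = 0
u ⊃ u = 1/5 ⊃ 1/5 = 1
(u ⊃ u) ∧ u = 1 ∧ 1/5 = 1/5
¬(u ∧ u) ∨ ((u ⊃ u) ∧ u) = 0 ∨ 1/5 = 1/5
No assignment yields a value below 1/5, so this is the minimum.

1/5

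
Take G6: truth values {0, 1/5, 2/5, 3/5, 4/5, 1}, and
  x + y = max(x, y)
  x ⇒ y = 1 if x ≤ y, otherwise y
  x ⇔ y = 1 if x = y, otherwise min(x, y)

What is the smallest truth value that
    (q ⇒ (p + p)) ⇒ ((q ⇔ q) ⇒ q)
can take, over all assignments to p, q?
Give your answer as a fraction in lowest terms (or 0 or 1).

Take p = 0, q = 0:
p + p = 0 + 0 = 0
q ⇒ (p + p) = 0 ⇒ 0 = 1
q ⇔ q = 0 ⇔ 0 = 1
(q ⇔ q) ⇒ q = 1 ⇒ 0 = 0
(q ⇒ (p + p)) ⇒ ((q ⇔ q) ⇒ q) = 1 ⇒ 0 = 0
No assignment yields a value below 0, so this is the minimum.

0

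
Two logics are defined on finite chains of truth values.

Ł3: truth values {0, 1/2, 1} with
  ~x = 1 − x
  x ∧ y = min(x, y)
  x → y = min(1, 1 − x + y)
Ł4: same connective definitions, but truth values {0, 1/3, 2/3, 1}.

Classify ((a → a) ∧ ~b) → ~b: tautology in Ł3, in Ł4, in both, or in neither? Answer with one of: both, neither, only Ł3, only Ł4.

both

In Ł3: every assignment gives 1 — tautology.
In Ł4: every assignment gives 1 — tautology.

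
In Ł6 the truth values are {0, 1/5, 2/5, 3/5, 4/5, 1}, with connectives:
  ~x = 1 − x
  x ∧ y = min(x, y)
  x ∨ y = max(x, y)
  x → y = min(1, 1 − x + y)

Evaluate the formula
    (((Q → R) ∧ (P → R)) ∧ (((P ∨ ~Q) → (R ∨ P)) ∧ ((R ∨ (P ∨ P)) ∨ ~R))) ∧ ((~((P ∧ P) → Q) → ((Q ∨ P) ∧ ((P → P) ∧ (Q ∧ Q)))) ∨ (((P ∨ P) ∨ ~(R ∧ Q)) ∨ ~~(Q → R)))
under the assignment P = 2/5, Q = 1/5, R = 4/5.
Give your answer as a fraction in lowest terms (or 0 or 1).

Q → R = 1/5 → 4/5 = 1
P → R = 2/5 → 4/5 = 1
(Q → R) ∧ (P → R) = 1 ∧ 1 = 1
~Q = ~1/5 = 4/5
P ∨ ~Q = 2/5 ∨ 4/5 = 4/5
R ∨ P = 4/5 ∨ 2/5 = 4/5
(P ∨ ~Q) → (R ∨ P) = 4/5 → 4/5 = 1
P ∨ P = 2/5 ∨ 2/5 = 2/5
R ∨ (P ∨ P) = 4/5 ∨ 2/5 = 4/5
~R = ~4/5 = 1/5
(R ∨ (P ∨ P)) ∨ ~R = 4/5 ∨ 1/5 = 4/5
((P ∨ ~Q) → (R ∨ P)) ∧ ((R ∨ (P ∨ P)) ∨ ~R) = 1 ∧ 4/5 = 4/5
((Q → R) ∧ (P → R)) ∧ (((P ∨ ~Q) → (R ∨ P)) ∧ ((R ∨ (P ∨ P)) ∨ ~R)) = 1 ∧ 4/5 = 4/5
P ∧ P = 2/5 ∧ 2/5 = 2/5
(P ∧ P) → Q = 2/5 → 1/5 = 4/5
~((P ∧ P) → Q) = ~4/5 = 1/5
Q ∨ P = 1/5 ∨ 2/5 = 2/5
P → P = 2/5 → 2/5 = 1
Q ∧ Q = 1/5 ∧ 1/5 = 1/5
(P → P) ∧ (Q ∧ Q) = 1 ∧ 1/5 = 1/5
(Q ∨ P) ∧ ((P → P) ∧ (Q ∧ Q)) = 2/5 ∧ 1/5 = 1/5
~((P ∧ P) → Q) → ((Q ∨ P) ∧ ((P → P) ∧ (Q ∧ Q))) = 1/5 → 1/5 = 1
P ∨ P = 2/5 ∨ 2/5 = 2/5
R ∧ Q = 4/5 ∧ 1/5 = 1/5
~(R ∧ Q) = ~1/5 = 4/5
(P ∨ P) ∨ ~(R ∧ Q) = 2/5 ∨ 4/5 = 4/5
Q → R = 1/5 → 4/5 = 1
~(Q → R) = ~1 = 0
~~(Q → R) = ~0 = 1
((P ∨ P) ∨ ~(R ∧ Q)) ∨ ~~(Q → R) = 4/5 ∨ 1 = 1
(~((P ∧ P) → Q) → ((Q ∨ P) ∧ ((P → P) ∧ (Q ∧ Q)))) ∨ (((P ∨ P) ∨ ~(R ∧ Q)) ∨ ~~(Q → R)) = 1 ∨ 1 = 1
(((Q → R) ∧ (P → R)) ∧ (((P ∨ ~Q) → (R ∨ P)) ∧ ((R ∨ (P ∨ P)) ∨ ~R))) ∧ ((~((P ∧ P) → Q) → ((Q ∨ P) ∧ ((P → P) ∧ (Q ∧ Q)))) ∨ (((P ∨ P) ∨ ~(R ∧ Q)) ∨ ~~(Q → R))) = 4/5 ∧ 1 = 4/5

4/5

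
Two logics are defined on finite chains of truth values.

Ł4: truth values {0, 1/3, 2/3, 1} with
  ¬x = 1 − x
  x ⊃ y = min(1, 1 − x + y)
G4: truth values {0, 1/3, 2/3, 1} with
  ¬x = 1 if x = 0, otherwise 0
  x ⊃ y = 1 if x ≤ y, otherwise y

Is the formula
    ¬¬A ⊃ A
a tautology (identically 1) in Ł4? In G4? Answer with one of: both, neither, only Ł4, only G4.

In Ł4: every assignment gives 1 — tautology.
In G4: at A = 1/3 the value is 1/3 — not a tautology.

only Ł4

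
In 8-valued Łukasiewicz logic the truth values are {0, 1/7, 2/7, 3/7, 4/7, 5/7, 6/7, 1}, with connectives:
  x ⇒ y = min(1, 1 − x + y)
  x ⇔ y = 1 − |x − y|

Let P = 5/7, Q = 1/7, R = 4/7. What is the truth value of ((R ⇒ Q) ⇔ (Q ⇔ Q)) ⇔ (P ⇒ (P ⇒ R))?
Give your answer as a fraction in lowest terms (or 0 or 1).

R ⇒ Q = 4/7 ⇒ 1/7 = 4/7
Q ⇔ Q = 1/7 ⇔ 1/7 = 1
(R ⇒ Q) ⇔ (Q ⇔ Q) = 4/7 ⇔ 1 = 4/7
P ⇒ R = 5/7 ⇒ 4/7 = 6/7
P ⇒ (P ⇒ R) = 5/7 ⇒ 6/7 = 1
((R ⇒ Q) ⇔ (Q ⇔ Q)) ⇔ (P ⇒ (P ⇒ R)) = 4/7 ⇔ 1 = 4/7

4/7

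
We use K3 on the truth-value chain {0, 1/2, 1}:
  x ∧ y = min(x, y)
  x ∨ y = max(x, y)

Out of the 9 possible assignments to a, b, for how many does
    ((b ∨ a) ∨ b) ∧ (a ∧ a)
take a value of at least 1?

a = 0, b = 0 ↦ 0  <
a = 0, b = 1/2 ↦ 0  <
a = 0, b = 1 ↦ 0  <
a = 1/2, b = 0 ↦ 1/2  <
a = 1/2, b = 1/2 ↦ 1/2  <
a = 1/2, b = 1 ↦ 1/2  <
a = 1, b = 0 ↦ 1  ≥
a = 1, b = 1/2 ↦ 1  ≥
a = 1, b = 1 ↦ 1  ≥
So 3 of the 9 assignments meet the threshold.

3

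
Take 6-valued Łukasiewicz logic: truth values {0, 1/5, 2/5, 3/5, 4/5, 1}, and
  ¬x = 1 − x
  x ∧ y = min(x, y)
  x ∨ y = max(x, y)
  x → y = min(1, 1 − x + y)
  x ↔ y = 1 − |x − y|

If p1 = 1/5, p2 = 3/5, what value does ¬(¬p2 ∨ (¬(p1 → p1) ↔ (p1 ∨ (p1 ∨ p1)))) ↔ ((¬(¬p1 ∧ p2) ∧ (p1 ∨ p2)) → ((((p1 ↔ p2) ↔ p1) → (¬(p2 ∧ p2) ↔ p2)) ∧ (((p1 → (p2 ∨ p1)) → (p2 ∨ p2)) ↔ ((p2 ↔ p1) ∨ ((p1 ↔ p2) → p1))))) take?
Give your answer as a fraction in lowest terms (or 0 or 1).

¬p2 = ¬3/5 = 2/5
p1 → p1 = 1/5 → 1/5 = 1
¬(p1 → p1) = ¬1 = 0
p1 ∨ p1 = 1/5 ∨ 1/5 = 1/5
p1 ∨ (p1 ∨ p1) = 1/5 ∨ 1/5 = 1/5
¬(p1 → p1) ↔ (p1 ∨ (p1 ∨ p1)) = 0 ↔ 1/5 = 4/5
¬p2 ∨ (¬(p1 → p1) ↔ (p1 ∨ (p1 ∨ p1))) = 2/5 ∨ 4/5 = 4/5
¬(¬p2 ∨ (¬(p1 → p1) ↔ (p1 ∨ (p1 ∨ p1)))) = ¬4/5 = 1/5
¬p1 = ¬1/5 = 4/5
¬p1 ∧ p2 = 4/5 ∧ 3/5 = 3/5
¬(¬p1 ∧ p2) = ¬3/5 = 2/5
p1 ∨ p2 = 1/5 ∨ 3/5 = 3/5
¬(¬p1 ∧ p2) ∧ (p1 ∨ p2) = 2/5 ∧ 3/5 = 2/5
p1 ↔ p2 = 1/5 ↔ 3/5 = 3/5
(p1 ↔ p2) ↔ p1 = 3/5 ↔ 1/5 = 3/5
p2 ∧ p2 = 3/5 ∧ 3/5 = 3/5
¬(p2 ∧ p2) = ¬3/5 = 2/5
¬(p2 ∧ p2) ↔ p2 = 2/5 ↔ 3/5 = 4/5
((p1 ↔ p2) ↔ p1) → (¬(p2 ∧ p2) ↔ p2) = 3/5 → 4/5 = 1
p2 ∨ p1 = 3/5 ∨ 1/5 = 3/5
p1 → (p2 ∨ p1) = 1/5 → 3/5 = 1
p2 ∨ p2 = 3/5 ∨ 3/5 = 3/5
(p1 → (p2 ∨ p1)) → (p2 ∨ p2) = 1 → 3/5 = 3/5
p2 ↔ p1 = 3/5 ↔ 1/5 = 3/5
p1 ↔ p2 = 1/5 ↔ 3/5 = 3/5
(p1 ↔ p2) → p1 = 3/5 → 1/5 = 3/5
(p2 ↔ p1) ∨ ((p1 ↔ p2) → p1) = 3/5 ∨ 3/5 = 3/5
((p1 → (p2 ∨ p1)) → (p2 ∨ p2)) ↔ ((p2 ↔ p1) ∨ ((p1 ↔ p2) → p1)) = 3/5 ↔ 3/5 = 1
(((p1 ↔ p2) ↔ p1) → (¬(p2 ∧ p2) ↔ p2)) ∧ (((p1 → (p2 ∨ p1)) → (p2 ∨ p2)) ↔ ((p2 ↔ p1) ∨ ((p1 ↔ p2) → p1))) = 1 ∧ 1 = 1
(¬(¬p1 ∧ p2) ∧ (p1 ∨ p2)) → ((((p1 ↔ p2) ↔ p1) → (¬(p2 ∧ p2) ↔ p2)) ∧ (((p1 → (p2 ∨ p1)) → (p2 ∨ p2)) ↔ ((p2 ↔ p1) ∨ ((p1 ↔ p2) → p1)))) = 2/5 → 1 = 1
¬(¬p2 ∨ (¬(p1 → p1) ↔ (p1 ∨ (p1 ∨ p1)))) ↔ ((¬(¬p1 ∧ p2) ∧ (p1 ∨ p2)) → ((((p1 ↔ p2) ↔ p1) → (¬(p2 ∧ p2) ↔ p2)) ∧ (((p1 → (p2 ∨ p1)) → (p2 ∨ p2)) ↔ ((p2 ↔ p1) ∨ ((p1 ↔ p2) → p1))))) = 1/5 ↔ 1 = 1/5

1/5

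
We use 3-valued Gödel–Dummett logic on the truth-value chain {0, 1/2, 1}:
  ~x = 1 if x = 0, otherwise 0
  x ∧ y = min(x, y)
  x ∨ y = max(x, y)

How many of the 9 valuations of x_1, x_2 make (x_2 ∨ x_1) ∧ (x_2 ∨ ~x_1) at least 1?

x_1 = 0, x_2 = 0 ↦ 0  <
x_1 = 0, x_2 = 1/2 ↦ 1/2  <
x_1 = 0, x_2 = 1 ↦ 1  ≥
x_1 = 1/2, x_2 = 0 ↦ 0  <
x_1 = 1/2, x_2 = 1/2 ↦ 1/2  <
x_1 = 1/2, x_2 = 1 ↦ 1  ≥
x_1 = 1, x_2 = 0 ↦ 0  <
x_1 = 1, x_2 = 1/2 ↦ 1/2  <
x_1 = 1, x_2 = 1 ↦ 1  ≥
So 3 of the 9 assignments meet the threshold.

3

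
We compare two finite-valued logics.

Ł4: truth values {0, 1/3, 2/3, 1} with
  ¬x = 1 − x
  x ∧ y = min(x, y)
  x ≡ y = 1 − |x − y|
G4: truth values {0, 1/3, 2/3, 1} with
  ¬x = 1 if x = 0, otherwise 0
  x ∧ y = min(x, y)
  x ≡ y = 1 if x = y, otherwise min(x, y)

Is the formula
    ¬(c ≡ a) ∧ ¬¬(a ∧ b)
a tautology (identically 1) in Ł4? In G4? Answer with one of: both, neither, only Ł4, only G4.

neither

In Ł4: at a = 0, b = 0, c = 0 the value is 0 — not a tautology.
In G4: at a = 0, b = 0, c = 0 the value is 0 — not a tautology.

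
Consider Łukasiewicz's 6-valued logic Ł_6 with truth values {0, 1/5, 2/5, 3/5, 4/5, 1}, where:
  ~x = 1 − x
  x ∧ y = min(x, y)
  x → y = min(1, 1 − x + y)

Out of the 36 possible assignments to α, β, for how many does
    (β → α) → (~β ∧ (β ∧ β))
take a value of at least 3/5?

11

value 1: 3 assignments (counts)
value 4/5: 4 assignments (counts)
value 3/5: 4 assignments (counts)
value 2/5: 10 assignments
value 1/5: 8 assignments
value 0: 7 assignments
So 11 of the 36 assignments meet the threshold.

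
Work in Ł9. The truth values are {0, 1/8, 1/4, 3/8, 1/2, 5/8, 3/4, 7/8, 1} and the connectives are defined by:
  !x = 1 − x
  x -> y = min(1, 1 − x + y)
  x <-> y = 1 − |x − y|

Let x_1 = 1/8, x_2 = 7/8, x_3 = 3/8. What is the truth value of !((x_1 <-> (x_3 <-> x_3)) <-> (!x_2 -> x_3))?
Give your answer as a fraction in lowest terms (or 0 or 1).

x_3 <-> x_3 = 3/8 <-> 3/8 = 1
x_1 <-> (x_3 <-> x_3) = 1/8 <-> 1 = 1/8
!x_2 = !7/8 = 1/8
!x_2 -> x_3 = 1/8 -> 3/8 = 1
(x_1 <-> (x_3 <-> x_3)) <-> (!x_2 -> x_3) = 1/8 <-> 1 = 1/8
!((x_1 <-> (x_3 <-> x_3)) <-> (!x_2 -> x_3)) = !1/8 = 7/8

7/8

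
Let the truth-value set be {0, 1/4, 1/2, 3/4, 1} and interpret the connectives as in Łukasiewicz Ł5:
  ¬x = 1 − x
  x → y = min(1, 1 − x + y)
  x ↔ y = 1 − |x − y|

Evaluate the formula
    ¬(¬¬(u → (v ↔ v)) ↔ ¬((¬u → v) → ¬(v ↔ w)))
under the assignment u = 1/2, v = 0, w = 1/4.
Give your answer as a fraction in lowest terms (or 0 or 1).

3/4

v ↔ v = 0 ↔ 0 = 1
u → (v ↔ v) = 1/2 → 1 = 1
¬(u → (v ↔ v)) = ¬1 = 0
¬¬(u → (v ↔ v)) = ¬0 = 1
¬u = ¬1/2 = 1/2
¬u → v = 1/2 → 0 = 1/2
v ↔ w = 0 ↔ 1/4 = 3/4
¬(v ↔ w) = ¬3/4 = 1/4
(¬u → v) → ¬(v ↔ w) = 1/2 → 1/4 = 3/4
¬((¬u → v) → ¬(v ↔ w)) = ¬3/4 = 1/4
¬¬(u → (v ↔ v)) ↔ ¬((¬u → v) → ¬(v ↔ w)) = 1 ↔ 1/4 = 1/4
¬(¬¬(u → (v ↔ v)) ↔ ¬((¬u → v) → ¬(v ↔ w))) = ¬1/4 = 3/4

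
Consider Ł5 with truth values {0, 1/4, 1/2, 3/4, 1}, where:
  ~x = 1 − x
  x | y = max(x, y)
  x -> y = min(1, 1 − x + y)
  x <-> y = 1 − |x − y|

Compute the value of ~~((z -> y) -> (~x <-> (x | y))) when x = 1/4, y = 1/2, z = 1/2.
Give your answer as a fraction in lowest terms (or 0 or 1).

z -> y = 1/2 -> 1/2 = 1
~x = ~1/4 = 3/4
x | y = 1/4 | 1/2 = 1/2
~x <-> (x | y) = 3/4 <-> 1/2 = 3/4
(z -> y) -> (~x <-> (x | y)) = 1 -> 3/4 = 3/4
~((z -> y) -> (~x <-> (x | y))) = ~3/4 = 1/4
~~((z -> y) -> (~x <-> (x | y))) = ~1/4 = 3/4

3/4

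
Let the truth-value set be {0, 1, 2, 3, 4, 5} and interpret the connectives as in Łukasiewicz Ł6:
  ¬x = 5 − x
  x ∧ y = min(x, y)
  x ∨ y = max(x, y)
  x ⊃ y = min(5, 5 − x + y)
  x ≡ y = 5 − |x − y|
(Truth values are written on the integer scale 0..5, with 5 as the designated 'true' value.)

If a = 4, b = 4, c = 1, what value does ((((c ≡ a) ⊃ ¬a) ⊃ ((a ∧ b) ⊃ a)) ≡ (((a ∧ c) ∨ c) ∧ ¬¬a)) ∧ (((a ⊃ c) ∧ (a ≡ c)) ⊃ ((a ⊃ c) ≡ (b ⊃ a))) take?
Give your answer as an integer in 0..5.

c ≡ a = 1 ≡ 4 = 2
¬a = ¬4 = 1
(c ≡ a) ⊃ ¬a = 2 ⊃ 1 = 4
a ∧ b = 4 ∧ 4 = 4
(a ∧ b) ⊃ a = 4 ⊃ 4 = 5
((c ≡ a) ⊃ ¬a) ⊃ ((a ∧ b) ⊃ a) = 4 ⊃ 5 = 5
a ∧ c = 4 ∧ 1 = 1
(a ∧ c) ∨ c = 1 ∨ 1 = 1
¬a = ¬4 = 1
¬¬a = ¬1 = 4
((a ∧ c) ∨ c) ∧ ¬¬a = 1 ∧ 4 = 1
(((c ≡ a) ⊃ ¬a) ⊃ ((a ∧ b) ⊃ a)) ≡ (((a ∧ c) ∨ c) ∧ ¬¬a) = 5 ≡ 1 = 1
a ⊃ c = 4 ⊃ 1 = 2
a ≡ c = 4 ≡ 1 = 2
(a ⊃ c) ∧ (a ≡ c) = 2 ∧ 2 = 2
a ⊃ c = 4 ⊃ 1 = 2
b ⊃ a = 4 ⊃ 4 = 5
(a ⊃ c) ≡ (b ⊃ a) = 2 ≡ 5 = 2
((a ⊃ c) ∧ (a ≡ c)) ⊃ ((a ⊃ c) ≡ (b ⊃ a)) = 2 ⊃ 2 = 5
((((c ≡ a) ⊃ ¬a) ⊃ ((a ∧ b) ⊃ a)) ≡ (((a ∧ c) ∨ c) ∧ ¬¬a)) ∧ (((a ⊃ c) ∧ (a ≡ c)) ⊃ ((a ⊃ c) ≡ (b ⊃ a))) = 1 ∧ 5 = 1

1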